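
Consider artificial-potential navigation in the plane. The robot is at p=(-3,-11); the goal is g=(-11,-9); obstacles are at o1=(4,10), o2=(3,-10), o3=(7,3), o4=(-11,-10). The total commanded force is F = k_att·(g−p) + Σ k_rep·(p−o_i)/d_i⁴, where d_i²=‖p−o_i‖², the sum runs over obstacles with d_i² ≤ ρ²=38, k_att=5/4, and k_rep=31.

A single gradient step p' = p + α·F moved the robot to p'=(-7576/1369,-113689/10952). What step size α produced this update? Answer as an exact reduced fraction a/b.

α = 1/4

F_att = 5/4·(g−p) = 5/4·(-8,2) = (-10.0000,2.5000)
o1: d²=490 > ρ²=38 → inactive
o2: d²=37 ≤ ρ²=38; F_rep = 31·(-6,-1)/37² = (-0.1359,-0.0226)
o3: d²=296 > ρ²=38 → inactive
o4: d²=65 > ρ²=38 → inactive
F = F_att + ΣF_rep = (-10.1359,2.4774)
Δp = p'−p = (-2.5340,0.6193); α = Δx/Fx = (-3469/1369) / (-13876/1369) = 1/4
check: Δy/Fy = (6783/10952) / (6783/2738) = 1/4 ✓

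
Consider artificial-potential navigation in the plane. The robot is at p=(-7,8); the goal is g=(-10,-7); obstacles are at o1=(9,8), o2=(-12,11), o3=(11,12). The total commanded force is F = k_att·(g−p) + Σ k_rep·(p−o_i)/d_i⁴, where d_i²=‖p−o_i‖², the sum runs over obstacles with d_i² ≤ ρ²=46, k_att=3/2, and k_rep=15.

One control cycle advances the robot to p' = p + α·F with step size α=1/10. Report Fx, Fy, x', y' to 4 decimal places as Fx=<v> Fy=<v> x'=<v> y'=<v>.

F_att = 3/2·(g−p) = 3/2·(-3,-15) = (-4.5000,-22.5000)
o1: d²=256 > ρ²=46 → inactive
o2: d²=34 ≤ ρ²=46; F_rep = 15·(5,-3)/34² = (0.0649,-0.0389)
o3: d²=340 > ρ²=46 → inactive
F = F_att + ΣF_rep = (-4.4351,-22.5389)
p' = p + 1/10·F = (-7.4435,5.7461)

Fx=-4.4351 Fy=-22.5389 x'=-7.4435 y'=5.7461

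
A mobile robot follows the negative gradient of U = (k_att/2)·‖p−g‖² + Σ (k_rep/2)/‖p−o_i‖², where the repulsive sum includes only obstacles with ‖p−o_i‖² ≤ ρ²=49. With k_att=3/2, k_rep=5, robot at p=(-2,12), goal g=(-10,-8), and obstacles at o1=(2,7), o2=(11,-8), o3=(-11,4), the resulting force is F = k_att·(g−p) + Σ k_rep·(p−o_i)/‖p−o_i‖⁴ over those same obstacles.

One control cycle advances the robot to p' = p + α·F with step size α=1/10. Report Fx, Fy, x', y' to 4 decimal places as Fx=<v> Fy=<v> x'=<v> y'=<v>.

F_att = 3/2·(g−p) = 3/2·(-8,-20) = (-12.0000,-30.0000)
o1: d²=41 ≤ ρ²=49; F_rep = 5·(-4,5)/41² = (-0.0119,0.0149)
o2: d²=569 > ρ²=49 → inactive
o3: d²=145 > ρ²=49 → inactive
F = F_att + ΣF_rep = (-12.0119,-29.9851)
p' = p + 1/10·F = (-3.2012,9.0015)

Fx=-12.0119 Fy=-29.9851 x'=-3.2012 y'=9.0015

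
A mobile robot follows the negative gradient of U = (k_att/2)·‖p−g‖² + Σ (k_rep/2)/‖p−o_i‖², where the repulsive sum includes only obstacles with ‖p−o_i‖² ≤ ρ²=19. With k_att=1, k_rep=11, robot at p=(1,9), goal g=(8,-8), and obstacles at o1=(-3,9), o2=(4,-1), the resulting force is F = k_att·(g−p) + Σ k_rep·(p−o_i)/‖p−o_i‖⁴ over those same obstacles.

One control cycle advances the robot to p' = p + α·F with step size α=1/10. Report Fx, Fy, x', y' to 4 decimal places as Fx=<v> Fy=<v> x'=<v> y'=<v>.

F_att = 1·(g−p) = 1·(7,-17) = (7.0000,-17.0000)
o1: d²=16 ≤ ρ²=19; F_rep = 11·(4,0)/16² = (0.1719,0.0000)
o2: d²=109 > ρ²=19 → inactive
F = F_att + ΣF_rep = (7.1719,-17.0000)
p' = p + 1/10·F = (1.7172,7.3000)

Fx=7.1719 Fy=-17.0000 x'=1.7172 y'=7.3000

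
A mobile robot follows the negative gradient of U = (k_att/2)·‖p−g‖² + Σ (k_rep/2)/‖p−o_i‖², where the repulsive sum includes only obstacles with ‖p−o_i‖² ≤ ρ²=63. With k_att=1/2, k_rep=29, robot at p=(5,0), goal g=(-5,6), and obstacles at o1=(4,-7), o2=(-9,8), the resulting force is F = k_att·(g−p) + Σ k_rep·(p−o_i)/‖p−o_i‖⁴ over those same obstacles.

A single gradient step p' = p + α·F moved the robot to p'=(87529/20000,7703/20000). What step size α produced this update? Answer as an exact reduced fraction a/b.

α = 1/8

F_att = 1/2·(g−p) = 1/2·(-10,6) = (-5.0000,3.0000)
o1: d²=50 ≤ ρ²=63; F_rep = 29·(1,7)/50² = (0.0116,0.0812)
o2: d²=260 > ρ²=63 → inactive
F = F_att + ΣF_rep = (-4.9884,3.0812)
Δp = p'−p = (-0.6236,0.3851); α = Δx/Fx = (-12471/20000) / (-12471/2500) = 1/8
check: Δy/Fy = (7703/20000) / (7703/2500) = 1/8 ✓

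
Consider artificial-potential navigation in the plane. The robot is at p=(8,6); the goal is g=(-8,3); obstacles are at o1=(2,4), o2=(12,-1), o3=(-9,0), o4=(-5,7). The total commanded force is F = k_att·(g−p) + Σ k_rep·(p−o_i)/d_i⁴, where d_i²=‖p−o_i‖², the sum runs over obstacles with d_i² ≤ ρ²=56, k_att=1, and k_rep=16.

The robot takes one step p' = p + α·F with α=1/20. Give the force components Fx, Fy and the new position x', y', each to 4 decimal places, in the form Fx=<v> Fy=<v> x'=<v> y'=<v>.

F_att = 1·(g−p) = 1·(-16,-3) = (-16.0000,-3.0000)
o1: d²=40 ≤ ρ²=56; F_rep = 16·(6,2)/40² = (0.0600,0.0200)
o2: d²=65 > ρ²=56 → inactive
o3: d²=325 > ρ²=56 → inactive
o4: d²=170 > ρ²=56 → inactive
F = F_att + ΣF_rep = (-15.9400,-2.9800)
p' = p + 1/20·F = (7.2030,5.8510)

Fx=-15.9400 Fy=-2.9800 x'=7.2030 y'=5.8510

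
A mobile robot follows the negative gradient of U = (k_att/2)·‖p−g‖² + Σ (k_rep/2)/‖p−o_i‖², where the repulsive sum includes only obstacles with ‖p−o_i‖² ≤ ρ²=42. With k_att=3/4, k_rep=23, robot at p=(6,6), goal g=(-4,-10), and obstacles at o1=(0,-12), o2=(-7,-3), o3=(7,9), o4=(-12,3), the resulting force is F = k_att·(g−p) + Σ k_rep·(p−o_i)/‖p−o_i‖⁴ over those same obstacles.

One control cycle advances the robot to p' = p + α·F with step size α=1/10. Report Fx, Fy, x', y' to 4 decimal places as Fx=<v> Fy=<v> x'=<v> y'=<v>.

F_att = 3/4·(g−p) = 3/4·(-10,-16) = (-7.5000,-12.0000)
o1: d²=360 > ρ²=42 → inactive
o2: d²=250 > ρ²=42 → inactive
o3: d²=10 ≤ ρ²=42; F_rep = 23·(-1,-3)/10² = (-0.2300,-0.6900)
o4: d²=333 > ρ²=42 → inactive
F = F_att + ΣF_rep = (-7.7300,-12.6900)
p' = p + 1/10·F = (5.2270,4.7310)

Fx=-7.7300 Fy=-12.6900 x'=5.2270 y'=4.7310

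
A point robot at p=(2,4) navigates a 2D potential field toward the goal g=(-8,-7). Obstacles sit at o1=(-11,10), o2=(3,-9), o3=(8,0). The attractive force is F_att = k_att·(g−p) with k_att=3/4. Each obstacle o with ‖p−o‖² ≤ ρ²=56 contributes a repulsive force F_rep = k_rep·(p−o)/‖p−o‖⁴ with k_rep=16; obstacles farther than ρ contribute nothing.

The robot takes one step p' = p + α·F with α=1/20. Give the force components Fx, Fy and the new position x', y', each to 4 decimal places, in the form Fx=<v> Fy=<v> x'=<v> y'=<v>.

F_att = 3/4·(g−p) = 3/4·(-10,-11) = (-7.5000,-8.2500)
o1: d²=205 > ρ²=56 → inactive
o2: d²=170 > ρ²=56 → inactive
o3: d²=52 ≤ ρ²=56; F_rep = 16·(-6,4)/52² = (-0.0355,0.0237)
F = F_att + ΣF_rep = (-7.5355,-8.2263)
p' = p + 1/20·F = (1.6232,3.5887)

Fx=-7.5355 Fy=-8.2263 x'=1.6232 y'=3.5887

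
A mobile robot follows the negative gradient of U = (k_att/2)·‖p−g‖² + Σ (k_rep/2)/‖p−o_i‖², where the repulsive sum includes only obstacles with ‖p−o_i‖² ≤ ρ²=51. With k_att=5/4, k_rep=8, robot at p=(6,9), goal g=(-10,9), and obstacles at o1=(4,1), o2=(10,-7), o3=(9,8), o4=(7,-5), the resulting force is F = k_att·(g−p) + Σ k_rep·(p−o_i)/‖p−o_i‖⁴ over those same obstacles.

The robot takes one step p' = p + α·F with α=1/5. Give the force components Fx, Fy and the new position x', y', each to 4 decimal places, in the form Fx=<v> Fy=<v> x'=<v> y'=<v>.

F_att = 5/4·(g−p) = 5/4·(-16,0) = (-20.0000,0.0000)
o1: d²=68 > ρ²=51 → inactive
o2: d²=272 > ρ²=51 → inactive
o3: d²=10 ≤ ρ²=51; F_rep = 8·(-3,1)/10² = (-0.2400,0.0800)
o4: d²=197 > ρ²=51 → inactive
F = F_att + ΣF_rep = (-20.2400,0.0800)
p' = p + 1/5·F = (1.9520,9.0160)

Fx=-20.2400 Fy=0.0800 x'=1.9520 y'=9.0160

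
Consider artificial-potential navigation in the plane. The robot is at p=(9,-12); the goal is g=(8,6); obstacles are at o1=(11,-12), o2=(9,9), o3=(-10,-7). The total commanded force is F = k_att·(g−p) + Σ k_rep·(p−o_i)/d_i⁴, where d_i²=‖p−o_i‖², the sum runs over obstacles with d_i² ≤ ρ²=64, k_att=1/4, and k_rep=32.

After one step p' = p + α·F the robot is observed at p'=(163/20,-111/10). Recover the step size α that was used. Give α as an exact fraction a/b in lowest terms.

F_att = 1/4·(g−p) = 1/4·(-1,18) = (-0.2500,4.5000)
o1: d²=4 ≤ ρ²=64; F_rep = 32·(-2,0)/4² = (-4.0000,0.0000)
o2: d²=441 > ρ²=64 → inactive
o3: d²=386 > ρ²=64 → inactive
F = F_att + ΣF_rep = (-4.2500,4.5000)
Δp = p'−p = (-0.8500,0.9000); α = Δx/Fx = (-17/20) / (-17/4) = 1/5
check: Δy/Fy = (9/10) / (9/2) = 1/5 ✓

α = 1/5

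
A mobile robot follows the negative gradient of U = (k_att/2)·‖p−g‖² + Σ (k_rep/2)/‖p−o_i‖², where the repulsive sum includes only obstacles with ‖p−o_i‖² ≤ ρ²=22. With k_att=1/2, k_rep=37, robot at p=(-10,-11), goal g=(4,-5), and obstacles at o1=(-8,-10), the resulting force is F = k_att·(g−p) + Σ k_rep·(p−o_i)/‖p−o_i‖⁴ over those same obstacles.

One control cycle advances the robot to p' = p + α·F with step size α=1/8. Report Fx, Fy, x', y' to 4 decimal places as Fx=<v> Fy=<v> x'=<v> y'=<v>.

F_att = 1/2·(g−p) = 1/2·(14,6) = (7.0000,3.0000)
o1: d²=5 ≤ ρ²=22; F_rep = 37·(-2,-1)/5² = (-2.9600,-1.4800)
F = F_att + ΣF_rep = (4.0400,1.5200)
p' = p + 1/8·F = (-9.4950,-10.8100)

Fx=4.0400 Fy=1.5200 x'=-9.4950 y'=-10.8100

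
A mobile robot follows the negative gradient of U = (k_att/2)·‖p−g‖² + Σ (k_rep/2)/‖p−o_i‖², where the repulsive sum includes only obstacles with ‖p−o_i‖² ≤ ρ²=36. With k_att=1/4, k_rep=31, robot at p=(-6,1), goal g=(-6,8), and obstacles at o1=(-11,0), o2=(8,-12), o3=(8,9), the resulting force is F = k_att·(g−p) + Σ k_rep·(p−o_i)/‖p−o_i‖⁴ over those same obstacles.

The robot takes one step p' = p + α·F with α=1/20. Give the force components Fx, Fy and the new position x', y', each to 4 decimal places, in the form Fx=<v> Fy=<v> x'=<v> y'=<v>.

Fx=0.2293 Fy=1.7959 x'=-5.9885 y'=1.0898

F_att = 1/4·(g−p) = 1/4·(0,7) = (0.0000,1.7500)
o1: d²=26 ≤ ρ²=36; F_rep = 31·(5,1)/26² = (0.2293,0.0459)
o2: d²=365 > ρ²=36 → inactive
o3: d²=260 > ρ²=36 → inactive
F = F_att + ΣF_rep = (0.2293,1.7959)
p' = p + 1/20·F = (-5.9885,1.0898)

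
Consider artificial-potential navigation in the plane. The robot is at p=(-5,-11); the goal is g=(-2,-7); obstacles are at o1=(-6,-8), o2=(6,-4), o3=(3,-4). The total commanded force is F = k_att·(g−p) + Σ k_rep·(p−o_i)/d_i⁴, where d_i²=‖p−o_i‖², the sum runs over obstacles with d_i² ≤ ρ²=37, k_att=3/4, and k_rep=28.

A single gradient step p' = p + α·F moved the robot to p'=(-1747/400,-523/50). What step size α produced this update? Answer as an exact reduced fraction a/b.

F_att = 3/4·(g−p) = 3/4·(3,4) = (2.2500,3.0000)
o1: d²=10 ≤ ρ²=37; F_rep = 28·(1,-3)/10² = (0.2800,-0.8400)
o2: d²=170 > ρ²=37 → inactive
o3: d²=113 > ρ²=37 → inactive
F = F_att + ΣF_rep = (2.5300,2.1600)
Δp = p'−p = (0.6325,0.5400); α = Δx/Fx = (253/400) / (253/100) = 1/4
check: Δy/Fy = (27/50) / (54/25) = 1/4 ✓

α = 1/4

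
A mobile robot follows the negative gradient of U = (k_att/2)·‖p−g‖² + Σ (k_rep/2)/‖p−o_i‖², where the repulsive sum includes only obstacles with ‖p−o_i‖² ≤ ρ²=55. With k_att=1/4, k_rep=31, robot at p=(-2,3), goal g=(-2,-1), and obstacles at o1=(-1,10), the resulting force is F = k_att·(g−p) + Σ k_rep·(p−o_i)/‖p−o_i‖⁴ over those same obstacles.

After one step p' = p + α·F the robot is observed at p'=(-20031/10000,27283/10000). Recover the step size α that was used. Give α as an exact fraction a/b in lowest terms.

α = 1/4

F_att = 1/4·(g−p) = 1/4·(0,-4) = (0.0000,-1.0000)
o1: d²=50 ≤ ρ²=55; F_rep = 31·(-1,-7)/50² = (-0.0124,-0.0868)
F = F_att + ΣF_rep = (-0.0124,-1.0868)
Δp = p'−p = (-0.0031,-0.2717); α = Δx/Fx = (-31/10000) / (-31/2500) = 1/4
check: Δy/Fy = (-2717/10000) / (-2717/2500) = 1/4 ✓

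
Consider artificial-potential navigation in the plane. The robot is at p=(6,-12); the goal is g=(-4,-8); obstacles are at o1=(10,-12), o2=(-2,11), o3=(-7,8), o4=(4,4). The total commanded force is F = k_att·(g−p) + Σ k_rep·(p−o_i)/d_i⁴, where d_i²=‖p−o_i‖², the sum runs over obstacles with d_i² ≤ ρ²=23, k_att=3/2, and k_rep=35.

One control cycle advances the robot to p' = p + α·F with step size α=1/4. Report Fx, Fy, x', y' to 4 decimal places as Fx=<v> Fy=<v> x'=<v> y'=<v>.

Fx=-15.5469 Fy=6.0000 x'=2.1133 y'=-10.5000

F_att = 3/2·(g−p) = 3/2·(-10,4) = (-15.0000,6.0000)
o1: d²=16 ≤ ρ²=23; F_rep = 35·(-4,0)/16² = (-0.5469,0.0000)
o2: d²=593 > ρ²=23 → inactive
o3: d²=569 > ρ²=23 → inactive
o4: d²=260 > ρ²=23 → inactive
F = F_att + ΣF_rep = (-15.5469,6.0000)
p' = p + 1/4·F = (2.1133,-10.5000)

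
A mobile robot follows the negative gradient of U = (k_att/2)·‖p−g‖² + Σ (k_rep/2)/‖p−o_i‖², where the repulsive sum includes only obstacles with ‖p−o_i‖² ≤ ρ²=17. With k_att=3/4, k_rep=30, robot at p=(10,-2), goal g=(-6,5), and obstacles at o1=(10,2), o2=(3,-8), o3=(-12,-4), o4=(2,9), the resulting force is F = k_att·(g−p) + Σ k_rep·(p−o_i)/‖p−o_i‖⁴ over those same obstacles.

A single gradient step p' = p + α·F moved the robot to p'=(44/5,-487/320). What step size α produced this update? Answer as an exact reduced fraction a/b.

F_att = 3/4·(g−p) = 3/4·(-16,7) = (-12.0000,5.2500)
o1: d²=16 ≤ ρ²=17; F_rep = 30·(0,-4)/16² = (0.0000,-0.4688)
o2: d²=85 > ρ²=17 → inactive
o3: d²=488 > ρ²=17 → inactive
o4: d²=185 > ρ²=17 → inactive
F = F_att + ΣF_rep = (-12.0000,4.7812)
Δp = p'−p = (-1.2000,0.4781); α = Δx/Fx = (-6/5) / (-12) = 1/10
check: Δy/Fy = (153/320) / (153/32) = 1/10 ✓

α = 1/10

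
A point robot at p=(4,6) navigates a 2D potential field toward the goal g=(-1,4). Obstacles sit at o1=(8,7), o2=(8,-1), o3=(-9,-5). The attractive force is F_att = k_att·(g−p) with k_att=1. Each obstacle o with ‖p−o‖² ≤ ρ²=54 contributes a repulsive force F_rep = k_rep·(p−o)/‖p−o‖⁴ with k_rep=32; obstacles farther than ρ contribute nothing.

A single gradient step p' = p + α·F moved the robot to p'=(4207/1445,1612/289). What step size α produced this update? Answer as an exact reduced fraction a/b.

α = 1/5

F_att = 1·(g−p) = 1·(-5,-2) = (-5.0000,-2.0000)
o1: d²=17 ≤ ρ²=54; F_rep = 32·(-4,-1)/17² = (-0.4429,-0.1107)
o2: d²=65 > ρ²=54 → inactive
o3: d²=290 > ρ²=54 → inactive
F = F_att + ΣF_rep = (-5.4429,-2.1107)
Δp = p'−p = (-1.0886,-0.4221); α = Δx/Fx = (-1573/1445) / (-1573/289) = 1/5
check: Δy/Fy = (-122/289) / (-610/289) = 1/5 ✓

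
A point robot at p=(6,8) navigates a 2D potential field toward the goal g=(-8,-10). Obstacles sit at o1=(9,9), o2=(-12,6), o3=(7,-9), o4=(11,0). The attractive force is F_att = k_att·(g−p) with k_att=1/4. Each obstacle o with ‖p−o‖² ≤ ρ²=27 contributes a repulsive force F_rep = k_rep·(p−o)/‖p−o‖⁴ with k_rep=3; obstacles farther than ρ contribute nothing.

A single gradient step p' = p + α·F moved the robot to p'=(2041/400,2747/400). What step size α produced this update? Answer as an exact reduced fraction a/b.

α = 1/4

F_att = 1/4·(g−p) = 1/4·(-14,-18) = (-3.5000,-4.5000)
o1: d²=10 ≤ ρ²=27; F_rep = 3·(-3,-1)/10² = (-0.0900,-0.0300)
o2: d²=328 > ρ²=27 → inactive
o3: d²=290 > ρ²=27 → inactive
o4: d²=89 > ρ²=27 → inactive
F = F_att + ΣF_rep = (-3.5900,-4.5300)
Δp = p'−p = (-0.8975,-1.1325); α = Δx/Fx = (-359/400) / (-359/100) = 1/4
check: Δy/Fy = (-453/400) / (-453/100) = 1/4 ✓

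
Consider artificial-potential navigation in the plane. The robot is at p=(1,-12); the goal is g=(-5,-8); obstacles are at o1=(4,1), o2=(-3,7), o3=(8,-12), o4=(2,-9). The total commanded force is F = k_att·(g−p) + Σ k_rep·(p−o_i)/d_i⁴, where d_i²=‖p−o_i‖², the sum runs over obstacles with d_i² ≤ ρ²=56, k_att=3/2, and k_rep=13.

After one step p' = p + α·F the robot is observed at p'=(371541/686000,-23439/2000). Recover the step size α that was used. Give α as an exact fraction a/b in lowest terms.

F_att = 3/2·(g−p) = 3/2·(-6,4) = (-9.0000,6.0000)
o1: d²=178 > ρ²=56 → inactive
o2: d²=377 > ρ²=56 → inactive
o3: d²=49 ≤ ρ²=56; F_rep = 13·(-7,0)/49² = (-0.0379,0.0000)
o4: d²=10 ≤ ρ²=56; F_rep = 13·(-1,-3)/10² = (-0.1300,-0.3900)
F = F_att + ΣF_rep = (-9.1679,5.6100)
Δp = p'−p = (-0.4584,0.2805); α = Δx/Fx = (-314459/686000) / (-314459/34300) = 1/20
check: Δy/Fy = (561/2000) / (561/100) = 1/20 ✓

α = 1/20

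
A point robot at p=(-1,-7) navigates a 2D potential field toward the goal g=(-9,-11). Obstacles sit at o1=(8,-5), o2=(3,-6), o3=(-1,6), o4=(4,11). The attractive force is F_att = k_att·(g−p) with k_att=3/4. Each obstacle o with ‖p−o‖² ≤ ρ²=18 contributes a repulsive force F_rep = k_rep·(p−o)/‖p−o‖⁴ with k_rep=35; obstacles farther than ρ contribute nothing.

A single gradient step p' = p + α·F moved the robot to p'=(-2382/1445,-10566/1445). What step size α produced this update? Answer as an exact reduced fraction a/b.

α = 1/10

F_att = 3/4·(g−p) = 3/4·(-8,-4) = (-6.0000,-3.0000)
o1: d²=85 > ρ²=18 → inactive
o2: d²=17 ≤ ρ²=18; F_rep = 35·(-4,-1)/17² = (-0.4844,-0.1211)
o3: d²=169 > ρ²=18 → inactive
o4: d²=349 > ρ²=18 → inactive
F = F_att + ΣF_rep = (-6.4844,-3.1211)
Δp = p'−p = (-0.6484,-0.3121); α = Δx/Fx = (-937/1445) / (-1874/289) = 1/10
check: Δy/Fy = (-451/1445) / (-902/289) = 1/10 ✓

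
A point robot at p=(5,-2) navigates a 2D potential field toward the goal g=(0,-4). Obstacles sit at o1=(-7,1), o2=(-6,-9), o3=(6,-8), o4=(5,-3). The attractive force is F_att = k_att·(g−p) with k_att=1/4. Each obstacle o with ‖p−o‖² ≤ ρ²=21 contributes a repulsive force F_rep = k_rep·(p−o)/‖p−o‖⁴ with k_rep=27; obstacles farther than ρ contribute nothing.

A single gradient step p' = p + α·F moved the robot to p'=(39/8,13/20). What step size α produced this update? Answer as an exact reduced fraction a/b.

α = 1/10

F_att = 1/4·(g−p) = 1/4·(-5,-2) = (-1.2500,-0.5000)
o1: d²=153 > ρ²=21 → inactive
o2: d²=170 > ρ²=21 → inactive
o3: d²=37 > ρ²=21 → inactive
o4: d²=1 ≤ ρ²=21; F_rep = 27·(0,1)/1² = (0.0000,27.0000)
F = F_att + ΣF_rep = (-1.2500,26.5000)
Δp = p'−p = (-0.1250,2.6500); α = Δx/Fx = (-1/8) / (-5/4) = 1/10
check: Δy/Fy = (53/20) / (53/2) = 1/10 ✓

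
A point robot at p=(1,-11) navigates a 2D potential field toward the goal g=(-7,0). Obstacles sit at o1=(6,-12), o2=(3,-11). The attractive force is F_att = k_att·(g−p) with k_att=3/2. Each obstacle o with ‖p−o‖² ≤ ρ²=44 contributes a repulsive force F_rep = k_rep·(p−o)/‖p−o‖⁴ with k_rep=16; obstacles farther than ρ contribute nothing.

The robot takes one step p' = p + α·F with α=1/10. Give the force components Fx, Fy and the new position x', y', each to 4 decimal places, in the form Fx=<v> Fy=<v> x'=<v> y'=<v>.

F_att = 3/2·(g−p) = 3/2·(-8,11) = (-12.0000,16.5000)
o1: d²=26 ≤ ρ²=44; F_rep = 16·(-5,1)/26² = (-0.1183,0.0237)
o2: d²=4 ≤ ρ²=44; F_rep = 16·(-2,0)/4² = (-2.0000,0.0000)
F = F_att + ΣF_rep = (-14.1183,16.5237)
p' = p + 1/10·F = (-0.4118,-9.3476)

Fx=-14.1183 Fy=16.5237 x'=-0.4118 y'=-9.3476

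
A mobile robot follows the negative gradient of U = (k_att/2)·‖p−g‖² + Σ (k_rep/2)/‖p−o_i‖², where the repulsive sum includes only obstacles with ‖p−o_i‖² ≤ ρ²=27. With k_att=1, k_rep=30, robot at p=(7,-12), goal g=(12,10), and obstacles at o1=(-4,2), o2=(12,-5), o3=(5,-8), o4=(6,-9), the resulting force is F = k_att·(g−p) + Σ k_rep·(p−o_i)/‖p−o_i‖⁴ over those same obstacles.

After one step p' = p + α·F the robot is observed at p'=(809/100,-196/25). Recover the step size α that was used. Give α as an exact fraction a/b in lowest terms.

α = 1/5

F_att = 1·(g−p) = 1·(5,22) = (5.0000,22.0000)
o1: d²=317 > ρ²=27 → inactive
o2: d²=74 > ρ²=27 → inactive
o3: d²=20 ≤ ρ²=27; F_rep = 30·(2,-4)/20² = (0.1500,-0.3000)
o4: d²=10 ≤ ρ²=27; F_rep = 30·(1,-3)/10² = (0.3000,-0.9000)
F = F_att + ΣF_rep = (5.4500,20.8000)
Δp = p'−p = (1.0900,4.1600); α = Δx/Fx = (109/100) / (109/20) = 1/5
check: Δy/Fy = (104/25) / (104/5) = 1/5 ✓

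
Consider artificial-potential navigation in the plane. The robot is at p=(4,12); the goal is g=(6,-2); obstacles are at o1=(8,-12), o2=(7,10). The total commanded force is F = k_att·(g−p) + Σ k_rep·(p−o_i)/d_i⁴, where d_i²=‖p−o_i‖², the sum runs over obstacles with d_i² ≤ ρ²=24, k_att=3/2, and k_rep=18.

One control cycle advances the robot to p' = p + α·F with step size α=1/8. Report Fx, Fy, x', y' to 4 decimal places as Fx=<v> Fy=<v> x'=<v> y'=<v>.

Fx=2.6805 Fy=-20.7870 x'=4.3351 y'=9.4016

F_att = 3/2·(g−p) = 3/2·(2,-14) = (3.0000,-21.0000)
o1: d²=592 > ρ²=24 → inactive
o2: d²=13 ≤ ρ²=24; F_rep = 18·(-3,2)/13² = (-0.3195,0.2130)
F = F_att + ΣF_rep = (2.6805,-20.7870)
p' = p + 1/8·F = (4.3351,9.4016)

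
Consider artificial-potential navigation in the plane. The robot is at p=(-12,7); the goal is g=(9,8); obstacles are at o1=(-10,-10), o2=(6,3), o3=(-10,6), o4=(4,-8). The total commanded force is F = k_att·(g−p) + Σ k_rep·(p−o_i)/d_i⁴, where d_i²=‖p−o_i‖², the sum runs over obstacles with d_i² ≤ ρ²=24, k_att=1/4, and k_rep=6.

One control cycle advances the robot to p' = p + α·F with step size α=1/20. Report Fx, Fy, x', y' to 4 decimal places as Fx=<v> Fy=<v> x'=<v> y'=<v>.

Fx=4.7700 Fy=0.4900 x'=-11.7615 y'=7.0245

F_att = 1/4·(g−p) = 1/4·(21,1) = (5.2500,0.2500)
o1: d²=293 > ρ²=24 → inactive
o2: d²=340 > ρ²=24 → inactive
o3: d²=5 ≤ ρ²=24; F_rep = 6·(-2,1)/5² = (-0.4800,0.2400)
o4: d²=481 > ρ²=24 → inactive
F = F_att + ΣF_rep = (4.7700,0.4900)
p' = p + 1/20·F = (-11.7615,7.0245)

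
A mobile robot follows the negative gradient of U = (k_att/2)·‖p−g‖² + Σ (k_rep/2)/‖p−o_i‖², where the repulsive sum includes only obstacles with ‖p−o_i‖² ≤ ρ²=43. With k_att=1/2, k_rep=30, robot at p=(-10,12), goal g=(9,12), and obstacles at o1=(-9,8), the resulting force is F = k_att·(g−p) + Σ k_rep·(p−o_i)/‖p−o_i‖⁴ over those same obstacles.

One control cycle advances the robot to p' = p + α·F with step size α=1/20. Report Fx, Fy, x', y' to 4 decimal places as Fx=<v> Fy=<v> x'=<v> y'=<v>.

F_att = 1/2·(g−p) = 1/2·(19,0) = (9.5000,0.0000)
o1: d²=17 ≤ ρ²=43; F_rep = 30·(-1,4)/17² = (-0.1038,0.4152)
F = F_att + ΣF_rep = (9.3962,0.4152)
p' = p + 1/20·F = (-9.5302,12.0208)

Fx=9.3962 Fy=0.4152 x'=-9.5302 y'=12.0208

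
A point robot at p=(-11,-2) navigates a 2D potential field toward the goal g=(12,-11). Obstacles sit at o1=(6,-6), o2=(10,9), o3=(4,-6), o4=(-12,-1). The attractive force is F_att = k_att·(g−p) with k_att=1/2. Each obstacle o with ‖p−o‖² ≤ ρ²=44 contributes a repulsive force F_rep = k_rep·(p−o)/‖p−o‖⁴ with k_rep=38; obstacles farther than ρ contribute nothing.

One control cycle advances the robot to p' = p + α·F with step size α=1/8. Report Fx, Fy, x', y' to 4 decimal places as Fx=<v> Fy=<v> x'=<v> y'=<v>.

F_att = 1/2·(g−p) = 1/2·(23,-9) = (11.5000,-4.5000)
o1: d²=305 > ρ²=44 → inactive
o2: d²=562 > ρ²=44 → inactive
o3: d²=241 > ρ²=44 → inactive
o4: d²=2 ≤ ρ²=44; F_rep = 38·(1,-1)/2² = (9.5000,-9.5000)
F = F_att + ΣF_rep = (21.0000,-14.0000)
p' = p + 1/8·F = (-8.3750,-3.7500)

Fx=21.0000 Fy=-14.0000 x'=-8.3750 y'=-3.7500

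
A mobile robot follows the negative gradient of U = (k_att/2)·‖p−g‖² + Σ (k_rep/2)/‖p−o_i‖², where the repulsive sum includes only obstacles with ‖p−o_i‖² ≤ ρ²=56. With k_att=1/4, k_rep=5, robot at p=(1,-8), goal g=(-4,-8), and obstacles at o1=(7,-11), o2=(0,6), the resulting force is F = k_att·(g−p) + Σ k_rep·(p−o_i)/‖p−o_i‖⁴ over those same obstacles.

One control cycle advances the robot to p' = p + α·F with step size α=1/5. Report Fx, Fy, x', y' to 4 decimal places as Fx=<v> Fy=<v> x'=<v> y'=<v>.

Fx=-1.2648 Fy=0.0074 x'=0.7470 y'=-7.9985

F_att = 1/4·(g−p) = 1/4·(-5,0) = (-1.2500,0.0000)
o1: d²=45 ≤ ρ²=56; F_rep = 5·(-6,3)/45² = (-0.0148,0.0074)
o2: d²=197 > ρ²=56 → inactive
F = F_att + ΣF_rep = (-1.2648,0.0074)
p' = p + 1/5·F = (0.7470,-7.9985)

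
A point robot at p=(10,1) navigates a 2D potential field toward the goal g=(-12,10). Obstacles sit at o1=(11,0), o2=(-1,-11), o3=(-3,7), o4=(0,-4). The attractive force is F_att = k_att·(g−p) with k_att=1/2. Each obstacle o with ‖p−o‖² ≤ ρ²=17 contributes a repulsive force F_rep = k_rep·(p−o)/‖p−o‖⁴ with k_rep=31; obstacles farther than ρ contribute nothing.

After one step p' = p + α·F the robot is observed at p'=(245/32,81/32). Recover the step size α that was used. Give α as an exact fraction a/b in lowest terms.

α = 1/8

F_att = 1/2·(g−p) = 1/2·(-22,9) = (-11.0000,4.5000)
o1: d²=2 ≤ ρ²=17; F_rep = 31·(-1,1)/2² = (-7.7500,7.7500)
o2: d²=265 > ρ²=17 → inactive
o3: d²=205 > ρ²=17 → inactive
o4: d²=125 > ρ²=17 → inactive
F = F_att + ΣF_rep = (-18.7500,12.2500)
Δp = p'−p = (-2.3438,1.5312); α = Δx/Fx = (-75/32) / (-75/4) = 1/8
check: Δy/Fy = (49/32) / (49/4) = 1/8 ✓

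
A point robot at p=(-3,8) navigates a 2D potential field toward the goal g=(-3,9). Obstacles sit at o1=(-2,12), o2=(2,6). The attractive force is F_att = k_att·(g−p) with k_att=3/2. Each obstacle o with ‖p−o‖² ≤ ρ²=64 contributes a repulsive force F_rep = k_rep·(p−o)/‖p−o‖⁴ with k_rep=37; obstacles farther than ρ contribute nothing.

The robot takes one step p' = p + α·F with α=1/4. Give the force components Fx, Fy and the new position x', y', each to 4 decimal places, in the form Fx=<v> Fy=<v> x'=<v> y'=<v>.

Fx=-0.3480 Fy=1.0759 x'=-3.0870 y'=8.2690

F_att = 3/2·(g−p) = 3/2·(0,1) = (0.0000,1.5000)
o1: d²=17 ≤ ρ²=64; F_rep = 37·(-1,-4)/17² = (-0.1280,-0.5121)
o2: d²=29 ≤ ρ²=64; F_rep = 37·(-5,2)/29² = (-0.2200,0.0880)
F = F_att + ΣF_rep = (-0.3480,1.0759)
p' = p + 1/4·F = (-3.0870,8.2690)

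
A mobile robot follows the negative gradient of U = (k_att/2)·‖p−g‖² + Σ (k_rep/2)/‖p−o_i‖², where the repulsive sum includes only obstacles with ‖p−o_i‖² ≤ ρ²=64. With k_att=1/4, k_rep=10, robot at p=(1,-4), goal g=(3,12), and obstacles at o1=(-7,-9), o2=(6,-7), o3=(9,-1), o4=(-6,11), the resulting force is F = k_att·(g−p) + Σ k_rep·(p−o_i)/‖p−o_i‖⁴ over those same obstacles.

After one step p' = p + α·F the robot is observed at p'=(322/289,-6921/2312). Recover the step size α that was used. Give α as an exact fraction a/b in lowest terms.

F_att = 1/4·(g−p) = 1/4·(2,16) = (0.5000,4.0000)
o1: d²=89 > ρ²=64 → inactive
o2: d²=34 ≤ ρ²=64; F_rep = 10·(-5,3)/34² = (-0.0433,0.0260)
o3: d²=73 > ρ²=64 → inactive
o4: d²=274 > ρ²=64 → inactive
F = F_att + ΣF_rep = (0.4567,4.0260)
Δp = p'−p = (0.1142,1.0065); α = Δx/Fx = (33/289) / (132/289) = 1/4
check: Δy/Fy = (2327/2312) / (2327/578) = 1/4 ✓

α = 1/4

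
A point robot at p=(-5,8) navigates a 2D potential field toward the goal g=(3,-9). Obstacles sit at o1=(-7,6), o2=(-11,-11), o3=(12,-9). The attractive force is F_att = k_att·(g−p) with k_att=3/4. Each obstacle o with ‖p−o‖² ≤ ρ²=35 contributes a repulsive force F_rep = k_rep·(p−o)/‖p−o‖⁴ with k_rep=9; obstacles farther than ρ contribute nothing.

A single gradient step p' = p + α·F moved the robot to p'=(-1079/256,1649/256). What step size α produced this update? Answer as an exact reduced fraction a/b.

F_att = 3/4·(g−p) = 3/4·(8,-17) = (6.0000,-12.7500)
o1: d²=8 ≤ ρ²=35; F_rep = 9·(2,2)/8² = (0.2812,0.2812)
o2: d²=397 > ρ²=35 → inactive
o3: d²=578 > ρ²=35 → inactive
F = F_att + ΣF_rep = (6.2812,-12.4688)
Δp = p'−p = (0.7852,-1.5586); α = Δx/Fx = (201/256) / (201/32) = 1/8
check: Δy/Fy = (-399/256) / (-399/32) = 1/8 ✓

α = 1/8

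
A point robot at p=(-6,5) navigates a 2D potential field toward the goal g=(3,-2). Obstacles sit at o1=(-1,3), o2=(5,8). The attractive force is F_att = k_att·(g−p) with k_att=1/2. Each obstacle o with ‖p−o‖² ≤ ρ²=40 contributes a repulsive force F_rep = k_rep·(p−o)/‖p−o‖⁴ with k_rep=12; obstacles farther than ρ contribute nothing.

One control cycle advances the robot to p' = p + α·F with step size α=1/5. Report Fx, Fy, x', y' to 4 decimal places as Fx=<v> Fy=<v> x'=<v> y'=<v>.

F_att = 1/2·(g−p) = 1/2·(9,-7) = (4.5000,-3.5000)
o1: d²=29 ≤ ρ²=40; F_rep = 12·(-5,2)/29² = (-0.0713,0.0285)
o2: d²=130 > ρ²=40 → inactive
F = F_att + ΣF_rep = (4.4287,-3.4715)
p' = p + 1/5·F = (-5.1143,4.3057)

Fx=4.4287 Fy=-3.4715 x'=-5.1143 y'=4.3057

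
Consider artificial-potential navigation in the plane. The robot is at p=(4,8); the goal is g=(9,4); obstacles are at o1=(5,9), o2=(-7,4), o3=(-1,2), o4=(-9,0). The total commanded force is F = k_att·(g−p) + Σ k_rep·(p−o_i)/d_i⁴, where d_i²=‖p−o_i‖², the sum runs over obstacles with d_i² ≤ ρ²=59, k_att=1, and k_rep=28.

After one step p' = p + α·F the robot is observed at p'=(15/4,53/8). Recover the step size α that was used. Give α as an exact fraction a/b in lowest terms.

F_att = 1·(g−p) = 1·(5,-4) = (5.0000,-4.0000)
o1: d²=2 ≤ ρ²=59; F_rep = 28·(-1,-1)/2² = (-7.0000,-7.0000)
o2: d²=137 > ρ²=59 → inactive
o3: d²=61 > ρ²=59 → inactive
o4: d²=233 > ρ²=59 → inactive
F = F_att + ΣF_rep = (-2.0000,-11.0000)
Δp = p'−p = (-0.2500,-1.3750); α = Δx/Fx = (-1/4) / (-2) = 1/8
check: Δy/Fy = (-11/8) / (-11) = 1/8 ✓

α = 1/8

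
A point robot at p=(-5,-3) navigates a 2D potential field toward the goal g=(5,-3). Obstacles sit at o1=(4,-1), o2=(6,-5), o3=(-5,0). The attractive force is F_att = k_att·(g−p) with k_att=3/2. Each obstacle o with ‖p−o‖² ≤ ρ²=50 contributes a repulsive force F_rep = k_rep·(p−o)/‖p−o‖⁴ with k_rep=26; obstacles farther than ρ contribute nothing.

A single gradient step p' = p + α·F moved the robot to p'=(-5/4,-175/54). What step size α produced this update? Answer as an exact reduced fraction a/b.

α = 1/4

F_att = 3/2·(g−p) = 3/2·(10,0) = (15.0000,0.0000)
o1: d²=85 > ρ²=50 → inactive
o2: d²=125 > ρ²=50 → inactive
o3: d²=9 ≤ ρ²=50; F_rep = 26·(0,-3)/9² = (0.0000,-0.9630)
F = F_att + ΣF_rep = (15.0000,-0.9630)
Δp = p'−p = (3.7500,-0.2407); α = Δx/Fx = (15/4) / (15) = 1/4
check: Δy/Fy = (-13/54) / (-26/27) = 1/4 ✓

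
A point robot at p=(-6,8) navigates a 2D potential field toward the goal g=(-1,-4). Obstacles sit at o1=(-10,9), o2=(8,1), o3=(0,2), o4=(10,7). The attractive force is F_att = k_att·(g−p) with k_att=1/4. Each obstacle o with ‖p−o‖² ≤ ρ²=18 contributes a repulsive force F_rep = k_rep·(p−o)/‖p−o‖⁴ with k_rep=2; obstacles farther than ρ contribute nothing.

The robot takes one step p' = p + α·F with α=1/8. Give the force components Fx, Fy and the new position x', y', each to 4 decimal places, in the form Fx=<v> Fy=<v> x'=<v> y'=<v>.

F_att = 1/4·(g−p) = 1/4·(5,-12) = (1.2500,-3.0000)
o1: d²=17 ≤ ρ²=18; F_rep = 2·(4,-1)/17² = (0.0277,-0.0069)
o2: d²=245 > ρ²=18 → inactive
o3: d²=72 > ρ²=18 → inactive
o4: d²=257 > ρ²=18 → inactive
F = F_att + ΣF_rep = (1.2777,-3.0069)
p' = p + 1/8·F = (-5.8403,7.6241)

Fx=1.2777 Fy=-3.0069 x'=-5.8403 y'=7.6241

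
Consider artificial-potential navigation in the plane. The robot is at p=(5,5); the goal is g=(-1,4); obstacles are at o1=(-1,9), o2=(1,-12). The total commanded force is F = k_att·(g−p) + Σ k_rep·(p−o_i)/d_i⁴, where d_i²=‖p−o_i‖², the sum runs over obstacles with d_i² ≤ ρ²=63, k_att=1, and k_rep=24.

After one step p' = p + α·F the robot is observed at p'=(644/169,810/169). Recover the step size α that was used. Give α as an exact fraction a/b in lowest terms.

α = 1/5

F_att = 1·(g−p) = 1·(-6,-1) = (-6.0000,-1.0000)
o1: d²=52 ≤ ρ²=63; F_rep = 24·(6,-4)/52² = (0.0533,-0.0355)
o2: d²=305 > ρ²=63 → inactive
F = F_att + ΣF_rep = (-5.9467,-1.0355)
Δp = p'−p = (-1.1893,-0.2071); α = Δx/Fx = (-201/169) / (-1005/169) = 1/5
check: Δy/Fy = (-35/169) / (-175/169) = 1/5 ✓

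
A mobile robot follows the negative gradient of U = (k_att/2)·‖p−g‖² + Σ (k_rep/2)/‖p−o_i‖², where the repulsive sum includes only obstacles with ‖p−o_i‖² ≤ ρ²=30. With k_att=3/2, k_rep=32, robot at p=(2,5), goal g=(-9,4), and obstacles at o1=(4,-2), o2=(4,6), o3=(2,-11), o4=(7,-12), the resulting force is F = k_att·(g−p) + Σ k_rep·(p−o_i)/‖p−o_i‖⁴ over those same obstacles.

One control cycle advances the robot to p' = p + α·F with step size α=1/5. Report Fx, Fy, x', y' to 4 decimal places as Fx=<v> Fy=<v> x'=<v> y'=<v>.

Fx=-19.0600 Fy=-2.7800 x'=-1.8120 y'=4.4440

F_att = 3/2·(g−p) = 3/2·(-11,-1) = (-16.5000,-1.5000)
o1: d²=53 > ρ²=30 → inactive
o2: d²=5 ≤ ρ²=30; F_rep = 32·(-2,-1)/5² = (-2.5600,-1.2800)
o3: d²=256 > ρ²=30 → inactive
o4: d²=314 > ρ²=30 → inactive
F = F_att + ΣF_rep = (-19.0600,-2.7800)
p' = p + 1/5·F = (-1.8120,4.4440)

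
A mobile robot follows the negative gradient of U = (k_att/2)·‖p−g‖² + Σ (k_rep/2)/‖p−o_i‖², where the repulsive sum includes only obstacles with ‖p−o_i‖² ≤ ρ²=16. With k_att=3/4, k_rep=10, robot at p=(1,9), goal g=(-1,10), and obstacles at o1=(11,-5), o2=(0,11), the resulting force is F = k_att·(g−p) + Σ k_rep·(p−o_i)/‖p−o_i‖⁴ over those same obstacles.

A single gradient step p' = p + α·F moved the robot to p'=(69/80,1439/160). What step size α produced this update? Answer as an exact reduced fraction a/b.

F_att = 3/4·(g−p) = 3/4·(-2,1) = (-1.5000,0.7500)
o1: d²=296 > ρ²=16 → inactive
o2: d²=5 ≤ ρ²=16; F_rep = 10·(1,-2)/5² = (0.4000,-0.8000)
F = F_att + ΣF_rep = (-1.1000,-0.0500)
Δp = p'−p = (-0.1375,-0.0063); α = Δx/Fx = (-11/80) / (-11/10) = 1/8
check: Δy/Fy = (-1/160) / (-1/20) = 1/8 ✓

α = 1/8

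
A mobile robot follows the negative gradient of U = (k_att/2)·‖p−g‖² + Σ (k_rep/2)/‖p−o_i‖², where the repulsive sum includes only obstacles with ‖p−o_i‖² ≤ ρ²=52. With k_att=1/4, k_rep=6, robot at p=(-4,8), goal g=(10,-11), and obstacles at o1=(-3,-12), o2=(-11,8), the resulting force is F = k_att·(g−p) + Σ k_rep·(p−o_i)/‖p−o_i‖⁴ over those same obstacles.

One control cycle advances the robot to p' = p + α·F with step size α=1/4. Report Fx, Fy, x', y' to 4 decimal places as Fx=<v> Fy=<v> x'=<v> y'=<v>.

Fx=3.5175 Fy=-4.7500 x'=-3.1206 y'=6.8125

F_att = 1/4·(g−p) = 1/4·(14,-19) = (3.5000,-4.7500)
o1: d²=401 > ρ²=52 → inactive
o2: d²=49 ≤ ρ²=52; F_rep = 6·(7,0)/49² = (0.0175,0.0000)
F = F_att + ΣF_rep = (3.5175,-4.7500)
p' = p + 1/4·F = (-3.1206,6.8125)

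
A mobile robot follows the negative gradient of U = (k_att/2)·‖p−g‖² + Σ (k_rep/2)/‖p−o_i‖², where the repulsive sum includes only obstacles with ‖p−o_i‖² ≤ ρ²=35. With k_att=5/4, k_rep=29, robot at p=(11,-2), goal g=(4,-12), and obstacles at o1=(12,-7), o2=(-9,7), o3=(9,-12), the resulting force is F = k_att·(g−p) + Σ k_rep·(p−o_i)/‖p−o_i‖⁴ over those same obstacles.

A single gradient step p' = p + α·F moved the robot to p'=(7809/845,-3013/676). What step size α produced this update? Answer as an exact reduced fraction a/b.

F_att = 5/4·(g−p) = 5/4·(-7,-10) = (-8.7500,-12.5000)
o1: d²=26 ≤ ρ²=35; F_rep = 29·(-1,5)/26² = (-0.0429,0.2145)
o2: d²=481 > ρ²=35 → inactive
o3: d²=104 > ρ²=35 → inactive
F = F_att + ΣF_rep = (-8.7929,-12.2855)
Δp = p'−p = (-1.7586,-2.4571); α = Δx/Fx = (-1486/845) / (-1486/169) = 1/5
check: Δy/Fy = (-1661/676) / (-8305/676) = 1/5 ✓

α = 1/5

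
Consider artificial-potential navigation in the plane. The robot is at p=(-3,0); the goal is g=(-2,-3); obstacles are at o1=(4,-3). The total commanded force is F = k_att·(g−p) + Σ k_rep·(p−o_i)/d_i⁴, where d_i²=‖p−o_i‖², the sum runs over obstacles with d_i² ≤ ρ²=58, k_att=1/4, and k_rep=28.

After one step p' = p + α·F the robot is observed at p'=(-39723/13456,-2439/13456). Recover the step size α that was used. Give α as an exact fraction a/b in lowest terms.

α = 1/4

F_att = 1/4·(g−p) = 1/4·(1,-3) = (0.2500,-0.7500)
o1: d²=58 ≤ ρ²=58; F_rep = 28·(-7,3)/58² = (-0.0583,0.0250)
F = F_att + ΣF_rep = (0.1917,-0.7250)
Δp = p'−p = (0.0479,-0.1813); α = Δx/Fx = (645/13456) / (645/3364) = 1/4
check: Δy/Fy = (-2439/13456) / (-2439/3364) = 1/4 ✓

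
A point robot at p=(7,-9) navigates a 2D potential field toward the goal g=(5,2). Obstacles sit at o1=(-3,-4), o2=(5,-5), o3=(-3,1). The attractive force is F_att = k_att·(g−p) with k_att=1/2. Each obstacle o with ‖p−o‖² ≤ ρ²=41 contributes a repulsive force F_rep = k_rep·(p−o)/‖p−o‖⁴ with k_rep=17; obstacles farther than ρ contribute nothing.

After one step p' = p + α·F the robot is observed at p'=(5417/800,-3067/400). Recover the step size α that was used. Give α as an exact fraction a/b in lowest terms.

α = 1/4

F_att = 1/2·(g−p) = 1/2·(-2,11) = (-1.0000,5.5000)
o1: d²=125 > ρ²=41 → inactive
o2: d²=20 ≤ ρ²=41; F_rep = 17·(2,-4)/20² = (0.0850,-0.1700)
o3: d²=200 > ρ²=41 → inactive
F = F_att + ΣF_rep = (-0.9150,5.3300)
Δp = p'−p = (-0.2288,1.3325); α = Δx/Fx = (-183/800) / (-183/200) = 1/4
check: Δy/Fy = (533/400) / (533/100) = 1/4 ✓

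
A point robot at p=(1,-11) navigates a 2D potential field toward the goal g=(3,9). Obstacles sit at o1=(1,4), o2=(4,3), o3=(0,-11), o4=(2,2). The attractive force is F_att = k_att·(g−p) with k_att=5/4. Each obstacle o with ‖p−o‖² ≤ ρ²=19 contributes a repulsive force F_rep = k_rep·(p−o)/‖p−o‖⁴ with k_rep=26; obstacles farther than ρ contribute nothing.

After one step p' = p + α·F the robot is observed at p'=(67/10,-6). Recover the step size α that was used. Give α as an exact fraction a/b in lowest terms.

F_att = 5/4·(g−p) = 5/4·(2,20) = (2.5000,25.0000)
o1: d²=225 > ρ²=19 → inactive
o2: d²=205 > ρ²=19 → inactive
o3: d²=1 ≤ ρ²=19; F_rep = 26·(1,0)/1² = (26.0000,0.0000)
o4: d²=170 > ρ²=19 → inactive
F = F_att + ΣF_rep = (28.5000,25.0000)
Δp = p'−p = (5.7000,5.0000); α = Δx/Fx = (57/10) / (57/2) = 1/5
check: Δy/Fy = (5) / (25) = 1/5 ✓

α = 1/5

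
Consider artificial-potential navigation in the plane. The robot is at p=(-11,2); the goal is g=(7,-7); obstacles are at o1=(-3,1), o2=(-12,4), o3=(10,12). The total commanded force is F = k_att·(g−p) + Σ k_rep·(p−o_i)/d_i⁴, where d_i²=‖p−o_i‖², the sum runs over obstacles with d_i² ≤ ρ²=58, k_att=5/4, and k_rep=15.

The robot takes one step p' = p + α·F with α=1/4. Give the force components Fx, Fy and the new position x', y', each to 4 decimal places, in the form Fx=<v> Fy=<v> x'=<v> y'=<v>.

Fx=23.1000 Fy=-12.4500 x'=-5.2250 y'=-1.1125

F_att = 5/4·(g−p) = 5/4·(18,-9) = (22.5000,-11.2500)
o1: d²=65 > ρ²=58 → inactive
o2: d²=5 ≤ ρ²=58; F_rep = 15·(1,-2)/5² = (0.6000,-1.2000)
o3: d²=541 > ρ²=58 → inactive
F = F_att + ΣF_rep = (23.1000,-12.4500)
p' = p + 1/4·F = (-5.2250,-1.1125)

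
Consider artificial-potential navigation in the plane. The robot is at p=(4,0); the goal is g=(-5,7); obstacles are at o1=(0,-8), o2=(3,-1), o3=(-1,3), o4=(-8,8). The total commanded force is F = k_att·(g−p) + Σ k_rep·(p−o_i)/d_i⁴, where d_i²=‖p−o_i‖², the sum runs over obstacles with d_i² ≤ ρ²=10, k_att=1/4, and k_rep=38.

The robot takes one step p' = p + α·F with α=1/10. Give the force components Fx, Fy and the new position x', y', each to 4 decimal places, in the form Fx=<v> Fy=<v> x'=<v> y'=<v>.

Fx=7.2500 Fy=11.2500 x'=4.7250 y'=1.1250

F_att = 1/4·(g−p) = 1/4·(-9,7) = (-2.2500,1.7500)
o1: d²=80 > ρ²=10 → inactive
o2: d²=2 ≤ ρ²=10; F_rep = 38·(1,1)/2² = (9.5000,9.5000)
o3: d²=34 > ρ²=10 → inactive
o4: d²=208 > ρ²=10 → inactive
F = F_att + ΣF_rep = (7.2500,11.2500)
p' = p + 1/10·F = (4.7250,1.1250)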